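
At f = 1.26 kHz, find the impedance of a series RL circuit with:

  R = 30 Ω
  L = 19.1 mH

Step 1 — Angular frequency: ω = 2π·f = 2π·1260 = 7917 rad/s.
Step 2 — Component impedances:
  R: Z = R = 30 Ω
  L: Z = jωL = j·7917·0.0191 = 0 + j151.2 Ω
Step 3 — Series combination: Z_total = R + L = 30 + j151.2 Ω = 154.2∠78.8° Ω.

Z = 30 + j151.2 Ω = 154.2∠78.8° Ω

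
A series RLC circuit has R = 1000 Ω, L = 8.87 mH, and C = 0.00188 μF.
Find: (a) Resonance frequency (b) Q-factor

Step 1 — Resonance condition Im(Z)=0 gives ω₀ = 1/√(LC).
Step 2 — ω₀ = 1/√(0.00887·1.88e-09) = 2.449e+05 rad/s.
Step 3 — f₀ = ω₀/(2π) = 3.897e+04 Hz.
Step 4 — Series Q: Q = ω₀L/R = 2.449e+05·0.00887/1000 = 2.172.

(a) f₀ = 3.897e+04 Hz  (b) Q = 2.172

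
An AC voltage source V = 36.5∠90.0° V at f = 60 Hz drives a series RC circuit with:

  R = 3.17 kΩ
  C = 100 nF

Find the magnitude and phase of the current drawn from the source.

Step 1 — Angular frequency: ω = 2π·f = 2π·60 = 377 rad/s.
Step 2 — Component impedances:
  R: Z = R = 3170 Ω
  C: Z = 1/(jωC) = -j/(ω·C) = 0 - j2.653e+04 Ω
Step 3 — Series combination: Z_total = R + C = 3170 - j2.653e+04 Ω = 2.671e+04∠-83.2° Ω.
Step 4 — Source phasor: V = 36.5∠90.0° V = 0 + j36.5 V.
Step 5 — Ohm's law: I = V / Z_total = (0 + j36.5) / (3170 - j2.653e+04) = -0.001357 + j0.0001621 A.
Step 6 — Convert to polar: |I| = 0.001366 A, ∠I = 173.2°.

I = 0.001366∠173.2° A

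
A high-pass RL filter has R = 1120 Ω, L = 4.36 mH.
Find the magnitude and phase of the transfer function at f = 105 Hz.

Step 1 — Angular frequency: ω = 2π·105 = 659.7 rad/s.
Step 2 — Transfer function: H(jω) = jωL/(R + jωL).
Step 3 — Numerator jωL = j·2.876; denominator R + jωL = 1120 + j2.876.
Step 4 — H = 6.596e-06 + j0.002568.
Step 5 — Magnitude: |H| = 0.002568 (-51.8 dB); phase: φ = 89.9°.

|H| = 0.002568 (-51.8 dB), φ = 89.9°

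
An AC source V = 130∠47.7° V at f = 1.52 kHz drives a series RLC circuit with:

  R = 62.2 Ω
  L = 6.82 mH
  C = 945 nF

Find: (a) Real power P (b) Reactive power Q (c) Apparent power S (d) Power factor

Step 1 — Angular frequency: ω = 2π·f = 2π·1520 = 9550 rad/s.
Step 2 — Component impedances:
  R: Z = R = 62.2 Ω
  L: Z = jωL = j·9550·0.00682 = 0 + j65.13 Ω
  C: Z = 1/(jωC) = -j/(ω·C) = 0 - j110.8 Ω
Step 3 — Series combination: Z_total = R + L + C = 62.2 - j45.67 Ω = 77.16∠-36.3° Ω.
Step 4 — Source phasor: V = 130∠47.7° V = 87.49 + j96.15 V.
Step 5 — Current: I = V / Z = 0.1765 + j1.675 A = 1.685∠84.0° A.
Step 6 — Complex power: S = V·I* = 176.5 - j129.6 VA.
Step 7 — Real power: P = Re(S) = 176.5 W.
Step 8 — Reactive power: Q = Im(S) = -129.6 VAR.
Step 9 — Apparent power: |S| = 219 VA.
Step 10 — Power factor: PF = P/|S| = 0.8061 (leading).

(a) P = 176.5 W  (b) Q = -129.6 VAR  (c) S = 219 VA  (d) PF = 0.8061 (leading)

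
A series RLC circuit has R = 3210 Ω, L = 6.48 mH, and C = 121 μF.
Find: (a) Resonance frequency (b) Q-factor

Step 1 — Resonance condition Im(Z)=0 gives ω₀ = 1/√(LC).
Step 2 — ω₀ = 1/√(0.00648·0.000121) = 1129 rad/s.
Step 3 — f₀ = ω₀/(2π) = 179.7 Hz.
Step 4 — Series Q: Q = ω₀L/R = 1129·0.00648/3210 = 0.00228.

(a) f₀ = 179.7 Hz  (b) Q = 0.00228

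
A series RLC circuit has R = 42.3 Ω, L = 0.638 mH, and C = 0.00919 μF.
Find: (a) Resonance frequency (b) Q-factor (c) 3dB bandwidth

Step 1 — Resonance: ω₀ = 1/√(LC) = 1/√(0.000638·9.19e-09) = 4.13e+05 rad/s.
Step 2 — f₀ = ω₀/(2π) = 6.573e+04 Hz.
Step 3 — Series Q: Q = ω₀L/R = 4.13e+05·0.000638/42.3 = 6.229.
Step 4 — Bandwidth: Δω = ω₀/Q = 6.63e+04 rad/s; BW = Δω/(2π) = 1.055e+04 Hz.

(a) f₀ = 6.573e+04 Hz  (b) Q = 6.229  (c) BW = 1.055e+04 Hz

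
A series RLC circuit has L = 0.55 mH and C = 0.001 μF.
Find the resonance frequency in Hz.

Step 1 — Resonance condition Im(Z)=0 gives ω₀ = 1/√(LC).
Step 2 — ω₀ = 1/√(0.00055·1e-09) = 1.348e+06 rad/s.
Step 3 — f₀ = ω₀/(2π) = 2.146e+05 Hz.

f₀ = 2.146e+05 Hz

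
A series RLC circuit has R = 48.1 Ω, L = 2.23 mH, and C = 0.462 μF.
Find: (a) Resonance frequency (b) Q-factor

Step 1 — Resonance condition Im(Z)=0 gives ω₀ = 1/√(LC).
Step 2 — ω₀ = 1/√(0.00223·4.62e-07) = 3.115e+04 rad/s.
Step 3 — f₀ = ω₀/(2π) = 4958 Hz.
Step 4 — Series Q: Q = ω₀L/R = 3.115e+04·0.00223/48.1 = 1.444.

(a) f₀ = 4958 Hz  (b) Q = 1.444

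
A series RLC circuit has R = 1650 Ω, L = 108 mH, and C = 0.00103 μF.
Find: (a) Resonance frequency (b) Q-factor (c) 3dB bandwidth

Step 1 — Resonance condition Im(Z)=0 gives ω₀ = 1/√(LC).
Step 2 — ω₀ = 1/√(0.108·1.03e-09) = 9.481e+04 rad/s.
Step 3 — f₀ = ω₀/(2π) = 1.509e+04 Hz.
Step 4 — Series Q: Q = ω₀L/R = 9.481e+04·0.108/1650 = 6.206.
Step 5 — 3dB bandwidth: Δω = ω₀/Q = 1.528e+04 rad/s; BW = Δω/(2π) = 2432 Hz.

(a) f₀ = 1.509e+04 Hz  (b) Q = 6.206  (c) BW = 2432 Hz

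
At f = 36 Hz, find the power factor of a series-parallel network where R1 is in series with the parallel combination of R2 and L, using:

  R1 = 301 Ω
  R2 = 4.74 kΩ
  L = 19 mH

Step 1 — Angular frequency: ω = 2π·f = 2π·36 = 226.2 rad/s.
Step 2 — Component impedances:
  R1: Z = R = 301 Ω
  R2: Z = R = 4740 Ω
  L: Z = jωL = j·226.2·0.019 = 0 + j4.298 Ω
Step 3 — Parallel branch: R2 || L = 1/(1/R2 + 1/L) = 0.003897 + j4.298 Ω.
Step 4 — Series with R1: Z_total = R1 + (R2 || L) = 301 + j4.298 Ω = 301∠0.8° Ω.
Step 5 — Power factor: PF = cos(φ) = Re(Z)/|Z| = 301/301.03 = 0.9999.
Step 6 — Type: Im(Z) = 4.298 ⇒ lagging (phase φ = 0.8°).

PF = 0.9999 (lagging, φ = 0.8°)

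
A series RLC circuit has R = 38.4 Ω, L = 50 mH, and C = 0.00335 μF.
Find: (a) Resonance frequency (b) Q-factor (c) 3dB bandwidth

Step 1 — Resonance: ω₀ = 1/√(LC) = 1/√(0.05·3.35e-09) = 7.727e+04 rad/s.
Step 2 — f₀ = ω₀/(2π) = 1.23e+04 Hz.
Step 3 — Series Q: Q = ω₀L/R = 7.727e+04·0.05/38.4 = 100.6.
Step 4 — Bandwidth: Δω = ω₀/Q = 768 rad/s; BW = Δω/(2π) = 122.2 Hz.

(a) f₀ = 1.23e+04 Hz  (b) Q = 100.6  (c) BW = 122.2 Hz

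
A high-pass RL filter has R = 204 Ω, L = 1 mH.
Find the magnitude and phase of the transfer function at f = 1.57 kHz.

Step 1 — Angular frequency: ω = 2π·1570 = 9865 rad/s.
Step 2 — Transfer function: H(jω) = jωL/(R + jωL).
Step 3 — Numerator jωL = j·9.865; denominator R + jωL = 204 + j9.865.
Step 4 — H = 0.002333 + j0.04824.
Step 5 — Magnitude: |H| = 0.0483 (-26.3 dB); phase: φ = 87.2°.

|H| = 0.0483 (-26.3 dB), φ = 87.2°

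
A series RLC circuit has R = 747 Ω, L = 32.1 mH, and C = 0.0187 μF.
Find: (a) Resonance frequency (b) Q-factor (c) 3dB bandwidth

Step 1 — Resonance: ω₀ = 1/√(LC) = 1/√(0.0321·1.87e-08) = 4.082e+04 rad/s.
Step 2 — f₀ = ω₀/(2π) = 6496 Hz.
Step 3 — Series Q: Q = ω₀L/R = 4.082e+04·0.0321/747 = 1.754.
Step 4 — Bandwidth: Δω = ω₀/Q = 2.327e+04 rad/s; BW = Δω/(2π) = 3704 Hz.

(a) f₀ = 6496 Hz  (b) Q = 1.754  (c) BW = 3704 Hz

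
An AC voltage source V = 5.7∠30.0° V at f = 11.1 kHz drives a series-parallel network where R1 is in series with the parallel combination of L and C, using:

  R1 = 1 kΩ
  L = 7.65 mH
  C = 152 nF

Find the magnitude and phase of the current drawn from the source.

Step 1 — Angular frequency: ω = 2π·f = 2π·1.11e+04 = 6.974e+04 rad/s.
Step 2 — Component impedances:
  R1: Z = R = 1000 Ω
  L: Z = jωL = j·6.974e+04·0.00765 = 0 + j533.5 Ω
  C: Z = 1/(jωC) = -j/(ω·C) = 0 - j94.33 Ω
Step 3 — Parallel branch: L || C = 1/(1/L + 1/C) = 0 - j114.6 Ω.
Step 4 — Series with R1: Z_total = R1 + (L || C) = 1000 - j114.6 Ω = 1007∠-6.5° Ω.
Step 5 — Source phasor: V = 5.7∠30.0° V = 4.936 + j2.85 V.
Step 6 — Ohm's law: I = V / Z_total = (4.936 + j2.85) / (1000 - j114.6) = 0.00455 + j0.003371 A.
Step 7 — Convert to polar: |I| = 0.005663 A, ∠I = 36.5°.

I = 0.005663∠36.5° A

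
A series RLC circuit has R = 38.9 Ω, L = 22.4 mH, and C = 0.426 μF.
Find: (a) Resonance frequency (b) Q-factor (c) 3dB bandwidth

Step 1 — Resonance: ω₀ = 1/√(LC) = 1/√(0.0224·4.26e-07) = 1.024e+04 rad/s.
Step 2 — f₀ = ω₀/(2π) = 1629 Hz.
Step 3 — Series Q: Q = ω₀L/R = 1.024e+04·0.0224/38.9 = 5.895.
Step 4 — Bandwidth: Δω = ω₀/Q = 1737 rad/s; BW = Δω/(2π) = 276.4 Hz.

(a) f₀ = 1629 Hz  (b) Q = 5.895  (c) BW = 276.4 Hz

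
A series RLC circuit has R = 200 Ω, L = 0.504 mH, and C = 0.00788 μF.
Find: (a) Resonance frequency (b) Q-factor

Step 1 — Resonance condition Im(Z)=0 gives ω₀ = 1/√(LC).
Step 2 — ω₀ = 1/√(0.000504·7.88e-09) = 5.018e+05 rad/s.
Step 3 — f₀ = ω₀/(2π) = 7.986e+04 Hz.
Step 4 — Series Q: Q = ω₀L/R = 5.018e+05·0.000504/200 = 1.265.

(a) f₀ = 7.986e+04 Hz  (b) Q = 1.265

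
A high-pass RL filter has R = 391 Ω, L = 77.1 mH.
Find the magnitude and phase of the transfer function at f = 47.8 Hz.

Step 1 — Angular frequency: ω = 2π·47.8 = 300.3 rad/s.
Step 2 — Transfer function: H(jω) = jωL/(R + jωL).
Step 3 — Numerator jωL = j·23.16; denominator R + jωL = 391 + j23.16.
Step 4 — H = 0.003495 + j0.05902.
Step 5 — Magnitude: |H| = 0.05912 (-24.6 dB); phase: φ = 86.6°.

|H| = 0.05912 (-24.6 dB), φ = 86.6°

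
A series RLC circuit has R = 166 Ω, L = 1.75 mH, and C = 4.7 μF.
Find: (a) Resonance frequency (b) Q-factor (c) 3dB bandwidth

Step 1 — Resonance condition Im(Z)=0 gives ω₀ = 1/√(LC).
Step 2 — ω₀ = 1/√(0.00175·4.7e-06) = 1.103e+04 rad/s.
Step 3 — f₀ = ω₀/(2π) = 1755 Hz.
Step 4 — Series Q: Q = ω₀L/R = 1.103e+04·0.00175/166 = 0.1162.
Step 5 — 3dB bandwidth: Δω = ω₀/Q = 9.486e+04 rad/s; BW = Δω/(2π) = 1.51e+04 Hz.

(a) f₀ = 1755 Hz  (b) Q = 0.1162  (c) BW = 1.51e+04 Hz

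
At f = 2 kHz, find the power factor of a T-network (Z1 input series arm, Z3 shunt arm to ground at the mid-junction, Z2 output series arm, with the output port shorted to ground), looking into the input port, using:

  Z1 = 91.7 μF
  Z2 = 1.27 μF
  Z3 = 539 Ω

Step 1 — Angular frequency: ω = 2π·f = 2π·2000 = 1.257e+04 rad/s.
Step 2 — Component impedances:
  Z1: Z = 1/(jωC) = -j/(ω·C) = 0 - j0.8678 Ω
  Z2: Z = 1/(jωC) = -j/(ω·C) = 0 - j62.66 Ω
  Z3: Z = R = 539 Ω
Step 3 — With the output port shorted to ground, the output series arm Z2 runs from the junction to ground; the shunt arm Z3 also runs from the junction to ground. They appear in parallel: Z3 || Z2 = 7.187 - j61.82 Ω.
Step 4 — Series with input arm Z1: Z_in = Z1 + (Z3 || Z2) = 7.187 - j62.69 Ω = 63.1∠-83.5° Ω.
Step 5 — Power factor: PF = cos(φ) = Re(Z)/|Z| = 7.187/63.1 = 0.1139.
Step 6 — Type: Im(Z) = -62.69 ⇒ leading (phase φ = -83.5°).

PF = 0.1139 (leading, φ = -83.5°)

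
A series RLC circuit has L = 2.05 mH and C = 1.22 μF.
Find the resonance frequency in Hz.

Step 1 — Resonance condition Im(Z)=0 gives ω₀ = 1/√(LC).
Step 2 — ω₀ = 1/√(0.00205·1.22e-06) = 2e+04 rad/s.
Step 3 — f₀ = ω₀/(2π) = 3182 Hz.

f₀ = 3182 Hz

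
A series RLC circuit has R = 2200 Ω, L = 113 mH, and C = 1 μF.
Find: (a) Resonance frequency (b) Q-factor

Step 1 — Resonance condition Im(Z)=0 gives ω₀ = 1/√(LC).
Step 2 — ω₀ = 1/√(0.113·1e-06) = 2975 rad/s.
Step 3 — f₀ = ω₀/(2π) = 473.5 Hz.
Step 4 — Series Q: Q = ω₀L/R = 2975·0.113/2200 = 0.1528.

(a) f₀ = 473.5 Hz  (b) Q = 0.1528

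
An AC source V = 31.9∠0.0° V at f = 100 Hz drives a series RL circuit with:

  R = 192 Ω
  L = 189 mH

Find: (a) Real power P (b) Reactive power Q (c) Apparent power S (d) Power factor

Step 1 — Angular frequency: ω = 2π·f = 2π·100 = 628.3 rad/s.
Step 2 — Component impedances:
  R: Z = R = 192 Ω
  L: Z = jωL = j·628.3·0.189 = 0 + j118.8 Ω
Step 3 — Series combination: Z_total = R + L = 192 + j118.8 Ω = 225.8∠31.7° Ω.
Step 4 — Source phasor: V = 31.9∠0.0° V = 31.9 V.
Step 5 — Current: I = V / Z = 0.1202 - j0.07433 A = 0.1413∠-31.7° A.
Step 6 — Complex power: S = V·I* = 3.834 + j2.371 VA.
Step 7 — Real power: P = Re(S) = 3.834 W.
Step 8 — Reactive power: Q = Im(S) = 2.371 VAR.
Step 9 — Apparent power: |S| = 4.508 VA.
Step 10 — Power factor: PF = P/|S| = 0.8505 (lagging).

(a) P = 3.834 W  (b) Q = 2.371 VAR  (c) S = 4.508 VA  (d) PF = 0.8505 (lagging)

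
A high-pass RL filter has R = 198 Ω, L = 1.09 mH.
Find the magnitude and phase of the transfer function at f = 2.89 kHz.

Step 1 — Angular frequency: ω = 2π·2890 = 1.816e+04 rad/s.
Step 2 — Transfer function: H(jω) = jωL/(R + jωL).
Step 3 — Numerator jωL = j·19.79; denominator R + jωL = 198 + j19.79.
Step 4 — H = 0.009894 + j0.09897.
Step 5 — Magnitude: |H| = 0.09947 (-20.0 dB); phase: φ = 84.3°.

|H| = 0.09947 (-20.0 dB), φ = 84.3°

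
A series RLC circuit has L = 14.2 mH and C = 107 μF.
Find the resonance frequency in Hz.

Step 1 — Resonance condition Im(Z)=0 gives ω₀ = 1/√(LC).
Step 2 — ω₀ = 1/√(0.0142·0.000107) = 811.3 rad/s.
Step 3 — f₀ = ω₀/(2π) = 129.1 Hz.

f₀ = 129.1 Hz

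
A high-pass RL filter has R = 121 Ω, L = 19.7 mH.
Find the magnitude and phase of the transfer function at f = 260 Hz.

Step 1 — Angular frequency: ω = 2π·260 = 1634 rad/s.
Step 2 — Transfer function: H(jω) = jωL/(R + jωL).
Step 3 — Numerator jωL = j·32.18; denominator R + jωL = 121 + j32.18.
Step 4 — H = 0.06607 + j0.2484.
Step 5 — Magnitude: |H| = 0.257 (-11.8 dB); phase: φ = 75.1°.

|H| = 0.257 (-11.8 dB), φ = 75.1°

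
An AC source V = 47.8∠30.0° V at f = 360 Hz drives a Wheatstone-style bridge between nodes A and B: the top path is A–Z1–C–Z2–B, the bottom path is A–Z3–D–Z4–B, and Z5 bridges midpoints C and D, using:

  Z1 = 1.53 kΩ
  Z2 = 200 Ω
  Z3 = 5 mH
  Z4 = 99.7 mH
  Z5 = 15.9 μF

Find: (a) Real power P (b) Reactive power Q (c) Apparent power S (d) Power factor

Step 1 — Angular frequency: ω = 2π·f = 2π·360 = 2262 rad/s.
Step 2 — Component impedances:
  Z1: Z = R = 1530 Ω
  Z2: Z = R = 200 Ω
  Z3: Z = jωL = j·2262·0.005 = 0 + j11.31 Ω
  Z4: Z = jωL = j·2262·0.0997 = 0 + j225.5 Ω
  Z5: Z = 1/(jωC) = -j/(ω·C) = 0 - j27.8 Ω
Step 3 — Bridge requires nodal analysis (the Z5 bridge couples midpoints C and D, so the two paths cannot be reduced to a simple series/parallel combination). Setting node B to ground and injecting 1 A at node A, the 3-node admittance system at A, C, D solves to V_A = Z_AB = 128.5 + j109.8 Ω = 169∠40.5° Ω.
Step 4 — Source phasor: V = 47.8∠30.0° V = 41.4 + j23.9 V.
Step 5 — Current: I = V / Z = 0.2781 - j0.05164 A = 0.2829∠-10.5° A.
Step 6 — Complex power: S = V·I* = 10.28 + j8.785 VA.
Step 7 — Real power: P = Re(S) = 10.28 W.
Step 8 — Reactive power: Q = Im(S) = 8.785 VAR.
Step 9 — Apparent power: |S| = 13.52 VA.
Step 10 — Power factor: PF = P/|S| = 0.7602 (lagging).

(a) P = 10.28 W  (b) Q = 8.785 VAR  (c) S = 13.52 VA  (d) PF = 0.7602 (lagging)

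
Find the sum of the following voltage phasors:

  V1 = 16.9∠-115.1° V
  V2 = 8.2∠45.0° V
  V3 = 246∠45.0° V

Step 1 — Convert each phasor to rectangular form:
  V1 = 16.9·(cos(-115.1°) + j·sin(-115.1°)) = -7.169 - j15.3 V
  V2 = 8.2·(cos(45.0°) + j·sin(45.0°)) = 5.798 + j5.798 V
  V3 = 246·(cos(45.0°) + j·sin(45.0°)) = 173.9 + j173.9 V
Step 2 — Sum components: V_total = 172.6 + j164.4 V.
Step 3 — Convert to polar: |V_total| = 238.4 V, ∠V_total = 43.6°.

V_total = 238.4∠43.6° V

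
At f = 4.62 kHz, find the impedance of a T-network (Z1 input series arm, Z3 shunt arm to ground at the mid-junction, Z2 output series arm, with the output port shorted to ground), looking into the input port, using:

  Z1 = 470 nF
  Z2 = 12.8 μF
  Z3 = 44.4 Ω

Step 1 — Angular frequency: ω = 2π·f = 2π·4620 = 2.903e+04 rad/s.
Step 2 — Component impedances:
  Z1: Z = 1/(jωC) = -j/(ω·C) = 0 - j73.3 Ω
  Z2: Z = 1/(jωC) = -j/(ω·C) = 0 - j2.691 Ω
  Z3: Z = R = 44.4 Ω
Step 3 — With the output port shorted to ground, the output series arm Z2 runs from the junction to ground; the shunt arm Z3 also runs from the junction to ground. They appear in parallel: Z3 || Z2 = 0.1625 - j2.681 Ω.
Step 4 — Series with input arm Z1: Z_in = Z1 + (Z3 || Z2) = 0.1625 - j75.98 Ω = 75.98∠-89.9° Ω.

Z = 0.1625 - j75.98 Ω = 75.98∠-89.9° Ω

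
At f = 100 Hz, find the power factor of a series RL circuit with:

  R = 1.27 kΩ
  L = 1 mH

Step 1 — Angular frequency: ω = 2π·f = 2π·100 = 628.3 rad/s.
Step 2 — Component impedances:
  R: Z = R = 1270 Ω
  L: Z = jωL = j·628.3·0.001 = 0 + j0.6283 Ω
Step 3 — Series combination: Z_total = R + L = 1270 + j0.6283 Ω = 1270∠0.0° Ω.
Step 4 — Power factor: PF = cos(φ) = Re(Z)/|Z| = 1270/1270 = 1.
Step 5 — Type: Im(Z) = 0.6283 ⇒ lagging (phase φ = 0.0°).

PF = 1 (lagging, φ = 0.0°)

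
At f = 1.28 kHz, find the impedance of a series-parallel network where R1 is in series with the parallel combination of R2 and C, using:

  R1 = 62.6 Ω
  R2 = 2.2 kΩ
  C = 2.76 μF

Step 1 — Angular frequency: ω = 2π·f = 2π·1280 = 8042 rad/s.
Step 2 — Component impedances:
  R1: Z = R = 62.6 Ω
  R2: Z = R = 2200 Ω
  C: Z = 1/(jωC) = -j/(ω·C) = 0 - j45.05 Ω
Step 3 — Parallel branch: R2 || C = 1/(1/R2 + 1/C) = 0.9221 - j45.03 Ω.
Step 4 — Series with R1: Z_total = R1 + (R2 || C) = 63.52 - j45.03 Ω = 77.86∠-35.3° Ω.

Z = 63.52 - j45.03 Ω = 77.86∠-35.3° Ω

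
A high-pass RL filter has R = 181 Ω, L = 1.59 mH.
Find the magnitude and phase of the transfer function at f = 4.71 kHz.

Step 1 — Angular frequency: ω = 2π·4710 = 2.959e+04 rad/s.
Step 2 — Transfer function: H(jω) = jωL/(R + jωL).
Step 3 — Numerator jωL = j·47.05; denominator R + jωL = 181 + j47.05.
Step 4 — H = 0.0633 + j0.2435.
Step 5 — Magnitude: |H| = 0.2516 (-12.0 dB); phase: φ = 75.4°.

|H| = 0.2516 (-12.0 dB), φ = 75.4°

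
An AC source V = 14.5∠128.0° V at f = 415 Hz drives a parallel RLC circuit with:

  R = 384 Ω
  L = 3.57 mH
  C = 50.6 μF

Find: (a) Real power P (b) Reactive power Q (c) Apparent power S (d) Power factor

Step 1 — Angular frequency: ω = 2π·f = 2π·415 = 2608 rad/s.
Step 2 — Component impedances:
  R: Z = R = 384 Ω
  L: Z = jωL = j·2608·0.00357 = 0 + j9.309 Ω
  C: Z = 1/(jωC) = -j/(ω·C) = 0 - j7.579 Ω
Step 3 — Parallel combination: 1/Z_total = 1/R + 1/L + 1/C; Z_total = 4.284 - j40.33 Ω = 40.56∠-83.9° Ω.
Step 4 — Source phasor: V = 14.5∠128.0° V = -8.927 + j11.43 V.
Step 5 — Current: I = V / Z = -0.3034 - j0.1891 A = 0.3575∠-148.1° A.
Step 6 — Complex power: S = V·I* = 0.5475 - j5.154 VA.
Step 7 — Real power: P = Re(S) = 0.5475 W.
Step 8 — Reactive power: Q = Im(S) = -5.154 VAR.
Step 9 — Apparent power: |S| = 5.183 VA.
Step 10 — Power factor: PF = P/|S| = 0.1056 (leading).

(a) P = 0.5475 W  (b) Q = -5.154 VAR  (c) S = 5.183 VA  (d) PF = 0.1056 (leading)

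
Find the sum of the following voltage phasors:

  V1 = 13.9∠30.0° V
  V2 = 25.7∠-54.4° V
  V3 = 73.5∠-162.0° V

Step 1 — Convert each phasor to rectangular form:
  V1 = 13.9·(cos(30.0°) + j·sin(30.0°)) = 12.04 + j6.95 V
  V2 = 25.7·(cos(-54.4°) + j·sin(-54.4°)) = 14.96 - j20.9 V
  V3 = 73.5·(cos(-162.0°) + j·sin(-162.0°)) = -69.9 - j22.71 V
Step 2 — Sum components: V_total = -42.9 - j36.66 V.
Step 3 — Convert to polar: |V_total| = 56.43 V, ∠V_total = -139.5°.

V_total = 56.43∠-139.5° V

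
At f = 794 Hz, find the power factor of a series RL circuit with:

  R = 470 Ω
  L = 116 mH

Step 1 — Angular frequency: ω = 2π·f = 2π·794 = 4989 rad/s.
Step 2 — Component impedances:
  R: Z = R = 470 Ω
  L: Z = jωL = j·4989·0.116 = 0 + j578.7 Ω
Step 3 — Series combination: Z_total = R + L = 470 + j578.7 Ω = 745.5∠50.9° Ω.
Step 4 — Power factor: PF = cos(φ) = Re(Z)/|Z| = 470/745.5 = 0.6304.
Step 5 — Type: Im(Z) = 578.7 ⇒ lagging (phase φ = 50.9°).

PF = 0.6304 (lagging, φ = 50.9°)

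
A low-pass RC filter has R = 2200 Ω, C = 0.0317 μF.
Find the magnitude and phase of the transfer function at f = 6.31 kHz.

Step 1 — Angular frequency: ω = 2π·6310 = 3.965e+04 rad/s.
Step 2 — Transfer function: H(jω) = 1/(1 + jωRC).
Step 3 — Denominator: 1 + jωRC = 1 + j·3.965e+04·2200·3.17e-08 = 1 + j2.765.
Step 4 — H = 0.1157 - j0.3198.
Step 5 — Magnitude: |H| = 0.3401 (-9.4 dB); phase: φ = -70.1°.

|H| = 0.3401 (-9.4 dB), φ = -70.1°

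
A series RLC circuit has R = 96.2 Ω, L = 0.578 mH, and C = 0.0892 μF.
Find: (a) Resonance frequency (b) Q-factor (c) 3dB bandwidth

Step 1 — Resonance: ω₀ = 1/√(LC) = 1/√(0.000578·8.92e-08) = 1.393e+05 rad/s.
Step 2 — f₀ = ω₀/(2π) = 2.217e+04 Hz.
Step 3 — Series Q: Q = ω₀L/R = 1.393e+05·0.000578/96.2 = 0.8368.
Step 4 — Bandwidth: Δω = ω₀/Q = 1.664e+05 rad/s; BW = Δω/(2π) = 2.649e+04 Hz.

(a) f₀ = 2.217e+04 Hz  (b) Q = 0.8368  (c) BW = 2.649e+04 Hz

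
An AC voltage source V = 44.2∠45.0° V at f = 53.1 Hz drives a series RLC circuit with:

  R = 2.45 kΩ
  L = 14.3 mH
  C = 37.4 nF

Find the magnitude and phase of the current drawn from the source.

Step 1 — Angular frequency: ω = 2π·f = 2π·53.1 = 333.6 rad/s.
Step 2 — Component impedances:
  R: Z = R = 2450 Ω
  L: Z = jωL = j·333.6·0.0143 = 0 + j4.771 Ω
  C: Z = 1/(jωC) = -j/(ω·C) = 0 - j8.014e+04 Ω
Step 3 — Series combination: Z_total = R + L + C = 2450 - j8.014e+04 Ω = 8.017e+04∠-88.2° Ω.
Step 4 — Source phasor: V = 44.2∠45.0° V = 31.25 + j31.25 V.
Step 5 — Ohm's law: I = V / Z_total = (31.25 + j31.25) / (2450 - j8.014e+04) = -0.0003777 + j0.0004016 A.
Step 6 — Convert to polar: |I| = 0.0005513 A, ∠I = 133.2°.

I = 0.0005513∠133.2° A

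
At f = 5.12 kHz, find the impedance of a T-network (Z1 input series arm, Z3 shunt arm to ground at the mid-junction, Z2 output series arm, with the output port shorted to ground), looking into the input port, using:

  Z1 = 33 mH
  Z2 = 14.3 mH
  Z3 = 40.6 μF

Step 1 — Angular frequency: ω = 2π·f = 2π·5120 = 3.217e+04 rad/s.
Step 2 — Component impedances:
  Z1: Z = jωL = j·3.217e+04·0.033 = 0 + j1062 Ω
  Z2: Z = jωL = j·3.217e+04·0.0143 = 0 + j460 Ω
  Z3: Z = 1/(jωC) = -j/(ω·C) = 0 - j0.7656 Ω
Step 3 — With the output port shorted to ground, the output series arm Z2 runs from the junction to ground; the shunt arm Z3 also runs from the junction to ground. They appear in parallel: Z3 || Z2 = 0 - j0.7669 Ω.
Step 4 — Series with input arm Z1: Z_in = Z1 + (Z3 || Z2) = 0 + j1061 Ω = 1061∠90.0° Ω.

Z = 0 + j1061 Ω = 1061∠90.0° Ω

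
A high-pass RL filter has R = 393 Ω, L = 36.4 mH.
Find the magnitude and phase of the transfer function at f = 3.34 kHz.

Step 1 — Angular frequency: ω = 2π·3340 = 2.099e+04 rad/s.
Step 2 — Transfer function: H(jω) = jωL/(R + jωL).
Step 3 — Numerator jωL = j·763.9; denominator R + jωL = 393 + j763.9.
Step 4 — H = 0.7907 + j0.4068.
Step 5 — Magnitude: |H| = 0.8892 (-1.0 dB); phase: φ = 27.2°.

|H| = 0.8892 (-1.0 dB), φ = 27.2°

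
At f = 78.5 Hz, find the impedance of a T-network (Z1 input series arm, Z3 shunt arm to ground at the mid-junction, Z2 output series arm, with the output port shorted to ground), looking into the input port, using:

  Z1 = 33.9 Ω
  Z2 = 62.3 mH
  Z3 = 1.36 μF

Step 1 — Angular frequency: ω = 2π·f = 2π·78.5 = 493.2 rad/s.
Step 2 — Component impedances:
  Z1: Z = R = 33.9 Ω
  Z2: Z = jωL = j·493.2·0.0623 = 0 + j30.73 Ω
  Z3: Z = 1/(jωC) = -j/(ω·C) = 0 - j1491 Ω
Step 3 — With the output port shorted to ground, the output series arm Z2 runs from the junction to ground; the shunt arm Z3 also runs from the junction to ground. They appear in parallel: Z3 || Z2 = 0 + j31.37 Ω.
Step 4 — Series with input arm Z1: Z_in = Z1 + (Z3 || Z2) = 33.9 + j31.37 Ω = 46.19∠42.8° Ω.

Z = 33.9 + j31.37 Ω = 46.19∠42.8° Ω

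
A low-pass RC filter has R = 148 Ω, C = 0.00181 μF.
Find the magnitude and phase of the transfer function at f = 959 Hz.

Step 1 — Angular frequency: ω = 2π·959 = 6026 rad/s.
Step 2 — Transfer function: H(jω) = 1/(1 + jωRC).
Step 3 — Denominator: 1 + jωRC = 1 + j·6026·148·1.81e-09 = 1 + j0.001614.
Step 4 — H = 1 - j0.001614.
Step 5 — Magnitude: |H| = 1 (-0.0 dB); phase: φ = -0.1°.

|H| = 1 (-0.0 dB), φ = -0.1°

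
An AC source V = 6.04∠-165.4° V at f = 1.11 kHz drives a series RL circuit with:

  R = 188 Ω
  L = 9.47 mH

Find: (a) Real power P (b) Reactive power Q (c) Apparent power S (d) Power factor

Step 1 — Angular frequency: ω = 2π·f = 2π·1110 = 6974 rad/s.
Step 2 — Component impedances:
  R: Z = R = 188 Ω
  L: Z = jωL = j·6974·0.00947 = 0 + j66.05 Ω
Step 3 — Series combination: Z_total = R + L = 188 + j66.05 Ω = 199.3∠19.4° Ω.
Step 4 — Source phasor: V = 6.04∠-165.4° V = -5.845 - j1.522 V.
Step 5 — Current: I = V / Z = -0.03021 + j0.002514 A = 0.03031∠175.2° A.
Step 6 — Complex power: S = V·I* = 0.1727 + j0.06068 VA.
Step 7 — Real power: P = Re(S) = 0.1727 W.
Step 8 — Reactive power: Q = Im(S) = 0.06068 VAR.
Step 9 — Apparent power: |S| = 0.1831 VA.
Step 10 — Power factor: PF = P/|S| = 0.9435 (lagging).

(a) P = 0.1727 W  (b) Q = 0.06068 VAR  (c) S = 0.1831 VA  (d) PF = 0.9435 (lagging)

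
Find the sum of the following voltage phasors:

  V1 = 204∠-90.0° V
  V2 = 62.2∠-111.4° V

Step 1 — Convert each phasor to rectangular form:
  V1 = 204·(cos(-90.0°) + j·sin(-90.0°)) = 0 - j204 V
  V2 = 62.2·(cos(-111.4°) + j·sin(-111.4°)) = -22.7 - j57.91 V
Step 2 — Sum components: V_total = -22.7 - j261.9 V.
Step 3 — Convert to polar: |V_total| = 262.9 V, ∠V_total = -95.0°.

V_total = 262.9∠-95.0° V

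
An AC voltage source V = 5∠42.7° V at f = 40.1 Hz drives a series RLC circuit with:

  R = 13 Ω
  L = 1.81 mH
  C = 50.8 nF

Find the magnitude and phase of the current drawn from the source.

Step 1 — Angular frequency: ω = 2π·f = 2π·40.1 = 252 rad/s.
Step 2 — Component impedances:
  R: Z = R = 13 Ω
  L: Z = jωL = j·252·0.00181 = 0 + j0.456 Ω
  C: Z = 1/(jωC) = -j/(ω·C) = 0 - j7.813e+04 Ω
Step 3 — Series combination: Z_total = R + L + C = 13 - j7.813e+04 Ω = 7.813e+04∠-90.0° Ω.
Step 4 — Source phasor: V = 5∠42.7° V = 3.675 + j3.391 V.
Step 5 — Ohm's law: I = V / Z_total = (3.675 + j3.391) / (13 - j7.813e+04) = -4.339e-05 + j4.704e-05 A.
Step 6 — Convert to polar: |I| = 6.4e-05 A, ∠I = 132.7°.

I = 6.4e-05∠132.7° A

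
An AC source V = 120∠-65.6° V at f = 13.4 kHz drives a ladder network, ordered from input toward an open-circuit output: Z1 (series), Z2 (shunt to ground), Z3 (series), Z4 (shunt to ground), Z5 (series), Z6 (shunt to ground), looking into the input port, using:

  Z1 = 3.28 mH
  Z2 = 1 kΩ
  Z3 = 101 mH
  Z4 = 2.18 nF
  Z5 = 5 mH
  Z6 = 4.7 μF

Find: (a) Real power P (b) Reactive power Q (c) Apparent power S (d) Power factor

Step 1 — Angular frequency: ω = 2π·f = 2π·1.34e+04 = 8.419e+04 rad/s.
Step 2 — Component impedances:
  Z1: Z = jωL = j·8.419e+04·0.00328 = 0 + j276.2 Ω
  Z2: Z = R = 1000 Ω
  Z3: Z = jωL = j·8.419e+04·0.101 = 0 + j8504 Ω
  Z4: Z = 1/(jωC) = -j/(ω·C) = 0 - j5448 Ω
  Z5: Z = jωL = j·8.419e+04·0.005 = 0 + j421 Ω
  Z6: Z = 1/(jωC) = -j/(ω·C) = 0 - j2.527 Ω
Step 3 — Ladder network (open output): work backward from the far end, alternating series and parallel combinations. Z_in = 987.7 + j386.4 Ω = 1061∠21.4° Ω.
Step 4 — Source phasor: V = 120∠-65.6° V = 49.57 - j109.3 V.
Step 5 — Current: I = V / Z = 0.005985 - j0.113 A = 0.1131∠-87.0° A.
Step 6 — Complex power: S = V·I* = 12.64 + j4.947 VA.
Step 7 — Real power: P = Re(S) = 12.64 W.
Step 8 — Reactive power: Q = Im(S) = 4.947 VAR.
Step 9 — Apparent power: |S| = 13.58 VA.
Step 10 — Power factor: PF = P/|S| = 0.9313 (lagging).

(a) P = 12.64 W  (b) Q = 4.947 VAR  (c) S = 13.58 VA  (d) PF = 0.9313 (lagging)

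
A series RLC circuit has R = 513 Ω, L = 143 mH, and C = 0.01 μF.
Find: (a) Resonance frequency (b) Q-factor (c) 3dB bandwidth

Step 1 — Resonance condition Im(Z)=0 gives ω₀ = 1/√(LC).
Step 2 — ω₀ = 1/√(0.143·1e-08) = 2.644e+04 rad/s.
Step 3 — f₀ = ω₀/(2π) = 4209 Hz.
Step 4 — Series Q: Q = ω₀L/R = 2.644e+04·0.143/513 = 7.371.
Step 5 — 3dB bandwidth: Δω = ω₀/Q = 3587 rad/s; BW = Δω/(2π) = 571 Hz.

(a) f₀ = 4209 Hz  (b) Q = 7.371  (c) BW = 571 Hz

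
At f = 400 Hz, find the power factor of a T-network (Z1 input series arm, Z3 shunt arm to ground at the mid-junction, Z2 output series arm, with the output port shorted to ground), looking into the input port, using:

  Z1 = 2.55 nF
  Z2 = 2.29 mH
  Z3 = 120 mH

Step 1 — Angular frequency: ω = 2π·f = 2π·400 = 2513 rad/s.
Step 2 — Component impedances:
  Z1: Z = 1/(jωC) = -j/(ω·C) = 0 - j1.56e+05 Ω
  Z2: Z = jωL = j·2513·0.00229 = 0 + j5.755 Ω
  Z3: Z = jωL = j·2513·0.12 = 0 + j301.6 Ω
Step 3 — With the output port shorted to ground, the output series arm Z2 runs from the junction to ground; the shunt arm Z3 also runs from the junction to ground. They appear in parallel: Z3 || Z2 = 0 + j5.648 Ω.
Step 4 — Series with input arm Z1: Z_in = Z1 + (Z3 || Z2) = 0 - j1.56e+05 Ω = 1.56e+05∠-90.0° Ω.
Step 5 — Power factor: PF = cos(φ) = Re(Z)/|Z| = 0/1.56e+05 = 0.
Step 6 — Type: Im(Z) = -1.56e+05 ⇒ leading (phase φ = -90.0°).

PF = 0 (leading, φ = -90.0°)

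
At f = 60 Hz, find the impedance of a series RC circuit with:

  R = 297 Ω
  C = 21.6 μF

Step 1 — Angular frequency: ω = 2π·f = 2π·60 = 377 rad/s.
Step 2 — Component impedances:
  R: Z = R = 297 Ω
  C: Z = 1/(jωC) = -j/(ω·C) = 0 - j122.8 Ω
Step 3 — Series combination: Z_total = R + C = 297 - j122.8 Ω = 321.4∠-22.5° Ω.

Z = 297 - j122.8 Ω = 321.4∠-22.5° Ω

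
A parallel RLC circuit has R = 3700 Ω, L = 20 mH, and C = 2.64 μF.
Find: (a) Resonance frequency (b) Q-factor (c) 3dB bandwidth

Step 1 — Resonance: ω₀ = 1/√(LC) = 1/√(0.02·2.64e-06) = 4352 rad/s.
Step 2 — f₀ = ω₀/(2π) = 692.6 Hz.
Step 3 — Parallel Q: Q = R/(ω₀L) = 3700/(4352·0.02) = 42.51.
Step 4 — Bandwidth: Δω = ω₀/Q = 102.4 rad/s; BW = Δω/(2π) = 16.29 Hz.

(a) f₀ = 692.6 Hz  (b) Q = 42.51  (c) BW = 16.29 Hz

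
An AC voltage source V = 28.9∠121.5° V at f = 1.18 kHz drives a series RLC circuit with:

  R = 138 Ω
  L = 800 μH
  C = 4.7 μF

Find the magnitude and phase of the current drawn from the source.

Step 1 — Angular frequency: ω = 2π·f = 2π·1180 = 7414 rad/s.
Step 2 — Component impedances:
  R: Z = R = 138 Ω
  L: Z = jωL = j·7414·0.0008 = 0 + j5.931 Ω
  C: Z = 1/(jωC) = -j/(ω·C) = 0 - j28.7 Ω
Step 3 — Series combination: Z_total = R + L + C = 138 - j22.77 Ω = 139.9∠-9.4° Ω.
Step 4 — Source phasor: V = 28.9∠121.5° V = -15.1 + j24.64 V.
Step 5 — Ohm's law: I = V / Z_total = (-15.1 + j24.64) / (138 - j22.77) = -0.1352 + j0.1563 A.
Step 6 — Convert to polar: |I| = 0.2066 A, ∠I = 130.9°.

I = 0.2066∠130.9° A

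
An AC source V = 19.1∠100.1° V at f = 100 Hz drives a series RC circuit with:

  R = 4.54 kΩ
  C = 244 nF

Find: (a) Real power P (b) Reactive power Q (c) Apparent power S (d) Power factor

Step 1 — Angular frequency: ω = 2π·f = 2π·100 = 628.3 rad/s.
Step 2 — Component impedances:
  R: Z = R = 4540 Ω
  C: Z = 1/(jωC) = -j/(ω·C) = 0 - j6523 Ω
Step 3 — Series combination: Z_total = R + C = 4540 - j6523 Ω = 7947∠-55.2° Ω.
Step 4 — Source phasor: V = 19.1∠100.1° V = -3.35 + j18.8 V.
Step 5 — Current: I = V / Z = -0.002183 + j0.001006 A = 0.002403∠155.3° A.
Step 6 — Complex power: S = V·I* = 0.02622 - j0.03768 VA.
Step 7 — Real power: P = Re(S) = 0.02622 W.
Step 8 — Reactive power: Q = Im(S) = -0.03768 VAR.
Step 9 — Apparent power: |S| = 0.0459 VA.
Step 10 — Power factor: PF = P/|S| = 0.5713 (leading).

(a) P = 0.02622 W  (b) Q = -0.03768 VAR  (c) S = 0.0459 VA  (d) PF = 0.5713 (leading)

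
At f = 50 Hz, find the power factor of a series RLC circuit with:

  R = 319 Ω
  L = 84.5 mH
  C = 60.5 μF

Step 1 — Angular frequency: ω = 2π·f = 2π·50 = 314.2 rad/s.
Step 2 — Component impedances:
  R: Z = R = 319 Ω
  L: Z = jωL = j·314.2·0.0845 = 0 + j26.55 Ω
  C: Z = 1/(jωC) = -j/(ω·C) = 0 - j52.61 Ω
Step 3 — Series combination: Z_total = R + L + C = 319 - j26.07 Ω = 320.1∠-4.7° Ω.
Step 4 — Power factor: PF = cos(φ) = Re(Z)/|Z| = 319/320.06 = 0.9967.
Step 5 — Type: Im(Z) = -26.07 ⇒ leading (phase φ = -4.7°).

PF = 0.9967 (leading, φ = -4.7°)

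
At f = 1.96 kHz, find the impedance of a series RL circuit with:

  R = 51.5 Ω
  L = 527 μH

Step 1 — Angular frequency: ω = 2π·f = 2π·1960 = 1.232e+04 rad/s.
Step 2 — Component impedances:
  R: Z = R = 51.5 Ω
  L: Z = jωL = j·1.232e+04·0.000527 = 0 + j6.49 Ω
Step 3 — Series combination: Z_total = R + L = 51.5 + j6.49 Ω = 51.91∠7.2° Ω.

Z = 51.5 + j6.49 Ω = 51.91∠7.2° Ω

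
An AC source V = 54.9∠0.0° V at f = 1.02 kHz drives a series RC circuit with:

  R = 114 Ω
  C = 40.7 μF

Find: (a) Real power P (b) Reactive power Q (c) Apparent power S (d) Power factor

Step 1 — Angular frequency: ω = 2π·f = 2π·1020 = 6409 rad/s.
Step 2 — Component impedances:
  R: Z = R = 114 Ω
  C: Z = 1/(jωC) = -j/(ω·C) = 0 - j3.834 Ω
Step 3 — Series combination: Z_total = R + C = 114 - j3.834 Ω = 114.1∠-1.9° Ω.
Step 4 — Source phasor: V = 54.9∠0.0° V = 54.9 V.
Step 5 — Current: I = V / Z = 0.481 + j0.01618 A = 0.4813∠1.9° A.
Step 6 — Complex power: S = V·I* = 26.41 - j0.8881 VA.
Step 7 — Real power: P = Re(S) = 26.41 W.
Step 8 — Reactive power: Q = Im(S) = -0.8881 VAR.
Step 9 — Apparent power: |S| = 26.42 VA.
Step 10 — Power factor: PF = P/|S| = 0.9994 (leading).

(a) P = 26.41 W  (b) Q = -0.8881 VAR  (c) S = 26.42 VA  (d) PF = 0.9994 (leading)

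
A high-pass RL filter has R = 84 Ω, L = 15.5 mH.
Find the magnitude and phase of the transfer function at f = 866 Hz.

Step 1 — Angular frequency: ω = 2π·866 = 5441 rad/s.
Step 2 — Transfer function: H(jω) = jωL/(R + jωL).
Step 3 — Numerator jωL = j·84.34; denominator R + jωL = 84 + j84.34.
Step 4 — H = 0.502 + j0.5.
Step 5 — Magnitude: |H| = 0.7085 (-3.0 dB); phase: φ = 44.9°.

|H| = 0.7085 (-3.0 dB), φ = 44.9°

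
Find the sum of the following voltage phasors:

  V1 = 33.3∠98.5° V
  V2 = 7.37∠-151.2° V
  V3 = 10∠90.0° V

Step 1 — Convert each phasor to rectangular form:
  V1 = 33.3·(cos(98.5°) + j·sin(98.5°)) = -4.922 + j32.93 V
  V2 = 7.37·(cos(-151.2°) + j·sin(-151.2°)) = -6.458 - j3.551 V
  V3 = 10·(cos(90.0°) + j·sin(90.0°)) = 0 + j10 V
Step 2 — Sum components: V_total = -11.38 + j39.38 V.
Step 3 — Convert to polar: |V_total| = 41 V, ∠V_total = 106.1°.

V_total = 41∠106.1° V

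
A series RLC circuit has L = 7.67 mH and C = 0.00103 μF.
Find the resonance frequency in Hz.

Step 1 — Resonance condition Im(Z)=0 gives ω₀ = 1/√(LC).
Step 2 — ω₀ = 1/√(0.00767·1.03e-09) = 3.558e+05 rad/s.
Step 3 — f₀ = ω₀/(2π) = 5.662e+04 Hz.

f₀ = 5.662e+04 Hz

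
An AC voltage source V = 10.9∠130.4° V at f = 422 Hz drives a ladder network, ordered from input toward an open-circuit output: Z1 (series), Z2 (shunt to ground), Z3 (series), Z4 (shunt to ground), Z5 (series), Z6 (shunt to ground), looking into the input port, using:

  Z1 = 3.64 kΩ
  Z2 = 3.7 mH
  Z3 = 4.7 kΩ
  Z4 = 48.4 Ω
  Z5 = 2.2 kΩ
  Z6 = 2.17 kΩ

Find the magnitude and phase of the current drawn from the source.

Step 1 — Angular frequency: ω = 2π·f = 2π·422 = 2652 rad/s.
Step 2 — Component impedances:
  Z1: Z = R = 3640 Ω
  Z2: Z = jωL = j·2652·0.0037 = 0 + j9.811 Ω
  Z3: Z = R = 4700 Ω
  Z4: Z = R = 48.4 Ω
  Z5: Z = R = 2200 Ω
  Z6: Z = R = 2170 Ω
Step 3 — Ladder network (open output): work backward from the far end, alternating series and parallel combinations. Z_in = 3640 + j9.811 Ω = 3640∠0.2° Ω.
Step 4 — Source phasor: V = 10.9∠130.4° V = -7.065 + j8.301 V.
Step 5 — Ohm's law: I = V / Z_total = (-7.065 + j8.301) / (3640 + j9.811) = -0.001935 + j0.002286 A.
Step 6 — Convert to polar: |I| = 0.002994 A, ∠I = 130.2°.

I = 0.002994∠130.2° A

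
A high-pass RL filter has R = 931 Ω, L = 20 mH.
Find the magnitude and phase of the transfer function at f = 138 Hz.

Step 1 — Angular frequency: ω = 2π·138 = 867.1 rad/s.
Step 2 — Transfer function: H(jω) = jωL/(R + jωL).
Step 3 — Numerator jωL = j·17.34; denominator R + jωL = 931 + j17.34.
Step 4 — H = 0.0003468 + j0.01862.
Step 5 — Magnitude: |H| = 0.01862 (-34.6 dB); phase: φ = 88.9°.

|H| = 0.01862 (-34.6 dB), φ = 88.9°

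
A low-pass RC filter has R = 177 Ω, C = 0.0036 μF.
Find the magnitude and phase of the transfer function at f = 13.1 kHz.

Step 1 — Angular frequency: ω = 2π·1.31e+04 = 8.231e+04 rad/s.
Step 2 — Transfer function: H(jω) = 1/(1 + jωRC).
Step 3 — Denominator: 1 + jωRC = 1 + j·8.231e+04·177·3.6e-09 = 1 + j0.05245.
Step 4 — H = 0.9973 - j0.0523.
Step 5 — Magnitude: |H| = 0.9986 (-0.0 dB); phase: φ = -3.0°.

|H| = 0.9986 (-0.0 dB), φ = -3.0°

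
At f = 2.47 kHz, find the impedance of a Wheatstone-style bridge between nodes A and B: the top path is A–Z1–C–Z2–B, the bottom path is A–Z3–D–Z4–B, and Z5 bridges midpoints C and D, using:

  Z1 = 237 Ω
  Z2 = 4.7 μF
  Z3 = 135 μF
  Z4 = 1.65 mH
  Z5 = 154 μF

Step 1 — Angular frequency: ω = 2π·f = 2π·2470 = 1.552e+04 rad/s.
Step 2 — Component impedances:
  Z1: Z = R = 237 Ω
  Z2: Z = 1/(jωC) = -j/(ω·C) = 0 - j13.71 Ω
  Z3: Z = 1/(jωC) = -j/(ω·C) = 0 - j0.4773 Ω
  Z4: Z = jωL = j·1.552e+04·0.00165 = 0 + j25.61 Ω
  Z5: Z = 1/(jωC) = -j/(ω·C) = 0 - j0.4184 Ω
Step 3 — Bridge requires nodal analysis (the Z5 bridge couples midpoints C and D, so the two paths cannot be reduced to a simple series/parallel combination). Setting node B to ground and injecting 1 A at node A, the 3-node admittance system at A, C, D solves to V_A = Z_AB = 0.008396 - j31.99 Ω = 31.99∠-90.0° Ω.

Z = 0.008396 - j31.99 Ω = 31.99∠-90.0° Ω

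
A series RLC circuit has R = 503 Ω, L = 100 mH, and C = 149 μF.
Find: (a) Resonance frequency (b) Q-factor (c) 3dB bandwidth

Step 1 — Resonance: ω₀ = 1/√(LC) = 1/√(0.1·0.000149) = 259.1 rad/s.
Step 2 — f₀ = ω₀/(2π) = 41.23 Hz.
Step 3 — Series Q: Q = ω₀L/R = 259.1·0.1/503 = 0.0515.
Step 4 — Bandwidth: Δω = ω₀/Q = 5030 rad/s; BW = Δω/(2π) = 800.5 Hz.

(a) f₀ = 41.23 Hz  (b) Q = 0.0515  (c) BW = 800.5 Hz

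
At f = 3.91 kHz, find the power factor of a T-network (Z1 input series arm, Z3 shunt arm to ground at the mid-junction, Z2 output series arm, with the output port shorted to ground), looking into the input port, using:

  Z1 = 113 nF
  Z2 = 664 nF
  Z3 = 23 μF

Step 1 — Angular frequency: ω = 2π·f = 2π·3910 = 2.457e+04 rad/s.
Step 2 — Component impedances:
  Z1: Z = 1/(jωC) = -j/(ω·C) = 0 - j360.2 Ω
  Z2: Z = 1/(jωC) = -j/(ω·C) = 0 - j61.3 Ω
  Z3: Z = 1/(jωC) = -j/(ω·C) = 0 - j1.77 Ω
Step 3 — With the output port shorted to ground, the output series arm Z2 runs from the junction to ground; the shunt arm Z3 also runs from the junction to ground. They appear in parallel: Z3 || Z2 = 0 - j1.72 Ω.
Step 4 — Series with input arm Z1: Z_in = Z1 + (Z3 || Z2) = 0 - j361.9 Ω = 361.9∠-90.0° Ω.
Step 5 — Power factor: PF = cos(φ) = Re(Z)/|Z| = 0/361.9 = 0.
Step 6 — Type: Im(Z) = -361.9 ⇒ leading (phase φ = -90.0°).

PF = 0 (leading, φ = -90.0°)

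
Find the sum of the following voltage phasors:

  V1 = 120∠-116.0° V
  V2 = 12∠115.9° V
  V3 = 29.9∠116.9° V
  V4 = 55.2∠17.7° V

Step 1 — Convert each phasor to rectangular form:
  V1 = 120·(cos(-116.0°) + j·sin(-116.0°)) = -52.6 - j107.9 V
  V2 = 12·(cos(115.9°) + j·sin(115.9°)) = -5.242 + j10.79 V
  V3 = 29.9·(cos(116.9°) + j·sin(116.9°)) = -13.53 + j26.66 V
  V4 = 55.2·(cos(17.7°) + j·sin(17.7°)) = 52.59 + j16.78 V
Step 2 — Sum components: V_total = -18.79 - j53.61 V.
Step 3 — Convert to polar: |V_total| = 56.81 V, ∠V_total = -109.3°.

V_total = 56.81∠-109.3° V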